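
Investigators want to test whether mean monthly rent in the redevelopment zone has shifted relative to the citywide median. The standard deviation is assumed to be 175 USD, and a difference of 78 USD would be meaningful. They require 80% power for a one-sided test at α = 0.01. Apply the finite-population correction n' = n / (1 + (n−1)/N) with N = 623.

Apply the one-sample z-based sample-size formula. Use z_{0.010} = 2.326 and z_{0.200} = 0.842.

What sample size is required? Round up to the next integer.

n = (z_α + z_β)² · σ² / δ²
  = (2.326 + 0.842)² · 175² / 78²
  = 10.0362 · 30625 / 6084
  = 50.52
Finite-population correction (N = 623): 50.52 / (1 + (50.52 − 1)/623) = 46.80.
Round up → n = 47.

n = 47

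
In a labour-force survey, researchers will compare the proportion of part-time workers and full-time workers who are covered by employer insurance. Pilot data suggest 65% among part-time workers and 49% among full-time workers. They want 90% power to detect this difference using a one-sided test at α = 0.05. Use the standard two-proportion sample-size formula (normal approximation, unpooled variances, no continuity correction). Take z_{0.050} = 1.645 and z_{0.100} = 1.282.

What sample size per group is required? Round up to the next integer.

n = (z_α + z_β)² · [p₁(1−p₁) + p₂(1−p₂)] / (p₁ − p₂)²
  = (1.645 + 1.282)² · (0.65·0.35 + 0.49·0.51) / (0.16)²
  = (2.927)² · (0.2275 + 0.2499) / 0.0256
  = 8.5673 · 0.4774 / 0.0256
  = 159.77
Round up → n = 160 per group.

n = 160 per group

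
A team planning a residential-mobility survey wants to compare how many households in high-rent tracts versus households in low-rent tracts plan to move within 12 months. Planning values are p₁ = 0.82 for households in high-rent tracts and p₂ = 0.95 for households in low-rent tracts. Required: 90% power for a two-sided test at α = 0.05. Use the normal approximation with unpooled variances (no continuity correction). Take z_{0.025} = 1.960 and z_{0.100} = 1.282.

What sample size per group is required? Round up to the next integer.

n = 122 per group

n = (z_{α/2} + z_β)² · [p₁(1−p₁) + p₂(1−p₂)] / (p₁ − p₂)²
  = (1.960 + 1.282)² · (0.82·0.18 + 0.95·0.05) / (-0.13)²
  = (3.242)² · (0.1476 + 0.0475) / 0.0169
  = 10.5106 · 0.1951 / 0.0169
  = 121.34
Round up → n = 122 per group.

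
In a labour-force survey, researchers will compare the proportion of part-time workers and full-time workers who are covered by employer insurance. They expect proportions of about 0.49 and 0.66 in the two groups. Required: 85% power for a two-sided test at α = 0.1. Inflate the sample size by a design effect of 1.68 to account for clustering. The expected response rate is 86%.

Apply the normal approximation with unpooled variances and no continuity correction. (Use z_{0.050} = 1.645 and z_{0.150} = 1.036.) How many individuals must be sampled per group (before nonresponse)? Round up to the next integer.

n = 231 per group

n = (z_{α/2} + z_β)² · [p₁(1−p₁) + p₂(1−p₂)] / (p₁ − p₂)²
  = (1.645 + 1.036)² · (0.49·0.51 + 0.66·0.34) / (-0.17)²
  = (2.681)² · (0.2499 + 0.2244) / 0.0289
  = 7.1878 · 0.4743 / 0.0289
  = 117.96
Design effect: 1.68 × 117.96 = 198.18.
Adjust for 86% response: 198.18 / 0.86 = 230.44.
Round up → n = 231 per group.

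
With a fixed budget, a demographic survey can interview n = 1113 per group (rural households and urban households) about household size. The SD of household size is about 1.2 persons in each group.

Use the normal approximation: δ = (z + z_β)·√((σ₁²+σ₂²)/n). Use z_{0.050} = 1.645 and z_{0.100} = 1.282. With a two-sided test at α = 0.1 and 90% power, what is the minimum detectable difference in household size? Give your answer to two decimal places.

δ = (z_{α/2} + z_β) · √((σ₁²+σ₂²)/n)
  = (1.645 + 1.282) · √(2.88/1113)
  = 2.927 · √0.00259
  = 2.927 · 0.0509
  = 0.1489

Minimum detectable difference ≈ 0.15 persons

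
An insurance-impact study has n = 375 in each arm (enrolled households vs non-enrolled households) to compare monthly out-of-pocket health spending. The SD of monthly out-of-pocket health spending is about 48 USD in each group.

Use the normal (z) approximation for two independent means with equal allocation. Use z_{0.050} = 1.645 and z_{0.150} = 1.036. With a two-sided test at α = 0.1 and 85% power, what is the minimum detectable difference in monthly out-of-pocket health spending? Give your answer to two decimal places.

δ = (z_{α/2} + z_β) · √((σ₁²+σ₂²)/n)
  = (1.645 + 1.036) · √(4608/375)
  = 2.681 · √12.288
  = 2.681 · 3.5054
  = 9.3980

Minimum detectable difference ≈ 9.40 USD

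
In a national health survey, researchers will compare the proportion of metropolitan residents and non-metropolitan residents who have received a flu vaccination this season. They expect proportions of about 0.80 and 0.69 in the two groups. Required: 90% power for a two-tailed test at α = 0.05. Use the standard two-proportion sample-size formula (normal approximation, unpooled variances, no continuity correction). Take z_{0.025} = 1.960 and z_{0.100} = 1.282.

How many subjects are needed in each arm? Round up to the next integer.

n = 325 per group

n = (z_{α/2} + z_β)² · [p₁(1−p₁) + p₂(1−p₂)] / (p₁ − p₂)²
  = (1.960 + 1.282)² · (0.80·0.20 + 0.69·0.31) / (0.11)²
  = (3.242)² · (0.1600 + 0.2139) / 0.0121
  = 10.5106 · 0.3739 / 0.0121
  = 324.79
Round up → n = 325 per group.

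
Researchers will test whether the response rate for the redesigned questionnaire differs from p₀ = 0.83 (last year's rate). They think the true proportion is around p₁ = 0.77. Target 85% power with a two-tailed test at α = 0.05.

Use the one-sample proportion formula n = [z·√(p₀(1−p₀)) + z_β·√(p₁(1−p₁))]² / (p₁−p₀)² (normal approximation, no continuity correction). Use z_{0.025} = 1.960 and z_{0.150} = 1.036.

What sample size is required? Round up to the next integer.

n = 382

n = [z_{α/2}·√(p₀q₀) + z_β·√(p₁q₁)]² / (p₁ − p₀)²
  = [1.960·√(0.83·0.17) + 1.036·√(0.77·0.23)]² / (-0.06)²
  = [1.960·0.3756 + 1.036·0.4208]² / 0.0036
  = [1.1722]² / 0.0036
  = 381.70
Round up → n = 382.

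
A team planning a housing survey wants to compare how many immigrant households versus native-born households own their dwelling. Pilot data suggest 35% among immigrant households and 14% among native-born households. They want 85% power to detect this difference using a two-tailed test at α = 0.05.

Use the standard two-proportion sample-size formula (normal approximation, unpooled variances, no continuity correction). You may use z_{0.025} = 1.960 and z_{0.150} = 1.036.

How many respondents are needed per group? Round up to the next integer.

n = 71 per group

n = (z_{α/2} + z_β)² · [p₁(1−p₁) + p₂(1−p₂)] / (p₁ − p₂)²
  = (1.960 + 1.036)² · (0.35·0.65 + 0.14·0.86) / (0.21)²
  = (2.996)² · (0.2275 + 0.1204) / 0.0441
  = 8.9760 · 0.3479 / 0.0441
  = 70.81
Round up → n = 71 per group.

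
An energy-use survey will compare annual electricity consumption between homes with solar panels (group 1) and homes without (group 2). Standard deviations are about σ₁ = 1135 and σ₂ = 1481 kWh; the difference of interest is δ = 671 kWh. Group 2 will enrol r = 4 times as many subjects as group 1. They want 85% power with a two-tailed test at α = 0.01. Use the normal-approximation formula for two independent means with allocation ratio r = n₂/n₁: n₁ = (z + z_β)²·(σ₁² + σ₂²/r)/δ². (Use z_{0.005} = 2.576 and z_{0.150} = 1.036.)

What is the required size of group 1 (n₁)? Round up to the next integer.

n₁ = 54

n₁ = (z_{α/2} + z_β)² · (σ₁² + σ₂²/r) / δ²
   = (2.576 + 1.036)² · (1135² + 1481²/4) / 671²
   = 13.0465 · (1288225 + 548340.2) / 450241
   = 13.0465 · 1836565.2 / 450241
   = 53.22
Round up → n₁ = 54; n₂ = r·n₁ = 4 × 54 = 216.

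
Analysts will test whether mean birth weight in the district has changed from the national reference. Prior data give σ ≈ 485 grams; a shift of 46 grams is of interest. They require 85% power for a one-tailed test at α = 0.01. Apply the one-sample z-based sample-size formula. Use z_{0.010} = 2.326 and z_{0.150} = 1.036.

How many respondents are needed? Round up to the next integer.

n = (z_α + z_β)² · σ² / δ²
  = (2.326 + 1.036)² · 485² / 46²
  = 11.3030 · 235225 / 2116
  = 1256.50
Round up → n = 1257.

n = 1257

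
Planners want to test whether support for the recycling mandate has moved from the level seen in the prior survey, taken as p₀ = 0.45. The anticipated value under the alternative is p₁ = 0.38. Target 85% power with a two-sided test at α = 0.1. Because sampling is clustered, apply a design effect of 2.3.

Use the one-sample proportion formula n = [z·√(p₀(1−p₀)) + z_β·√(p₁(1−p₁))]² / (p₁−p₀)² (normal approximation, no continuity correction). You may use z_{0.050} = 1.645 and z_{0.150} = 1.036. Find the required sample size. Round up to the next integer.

n = 820

n = [z_{α/2}·√(p₀q₀) + z_β·√(p₁q₁)]² / (p₁ − p₀)²
  = [1.645·√(0.45·0.55) + 1.036·√(0.38·0.62)]² / (-0.07)²
  = [1.645·0.4975 + 1.036·0.4854]² / 0.0049
  = [1.3212]² / 0.0049
  = 356.26
Design effect: 2.3 × 356.26 = 819.40.
Round up → n = 820.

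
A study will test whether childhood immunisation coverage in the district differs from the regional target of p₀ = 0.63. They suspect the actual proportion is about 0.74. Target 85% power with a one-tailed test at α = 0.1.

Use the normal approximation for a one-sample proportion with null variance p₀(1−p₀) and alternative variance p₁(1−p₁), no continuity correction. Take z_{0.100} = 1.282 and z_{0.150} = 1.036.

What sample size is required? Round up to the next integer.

n = 96

n = [z_α·√(p₀q₀) + z_β·√(p₁q₁)]² / (p₁ − p₀)²
  = [1.282·√(0.63·0.37) + 1.036·√(0.74·0.26)]² / (0.11)²
  = [1.282·0.4828 + 1.036·0.4386]² / 0.0121
  = [1.0734]² / 0.0121
  = 95.22
Round up → n = 96.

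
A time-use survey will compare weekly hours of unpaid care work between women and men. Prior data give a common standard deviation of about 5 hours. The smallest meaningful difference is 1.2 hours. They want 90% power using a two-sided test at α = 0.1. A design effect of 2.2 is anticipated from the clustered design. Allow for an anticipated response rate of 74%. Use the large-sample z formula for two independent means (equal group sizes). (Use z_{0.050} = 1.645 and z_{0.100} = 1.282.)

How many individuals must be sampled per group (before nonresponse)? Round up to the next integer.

n = (z_{α/2} + z_β)² · (σ₁² + σ₂²) / δ²
  = (1.645 + 1.282)² · (2·5² = 50) / 1.2²
  = 8.5673 · 50 / 1.44
  = 297.48
Design effect: 2.2 × 297.48 = 654.45.
Adjust for 74% response: 654.45 / 0.74 = 884.39.
Round up → n = 885 per group.

n = 885 per group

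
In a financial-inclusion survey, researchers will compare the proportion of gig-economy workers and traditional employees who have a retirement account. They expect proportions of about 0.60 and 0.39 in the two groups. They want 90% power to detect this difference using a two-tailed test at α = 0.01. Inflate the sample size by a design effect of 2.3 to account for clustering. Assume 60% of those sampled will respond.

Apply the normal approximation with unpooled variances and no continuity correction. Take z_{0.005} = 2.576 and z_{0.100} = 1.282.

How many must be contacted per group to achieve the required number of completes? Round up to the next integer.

n = 619 per group

n = (z_{α/2} + z_β)² · [p₁(1−p₁) + p₂(1−p₂)] / (p₁ − p₂)²
  = (2.576 + 1.282)² · (0.60·0.40 + 0.39·0.61) / (0.21)²
  = (3.858)² · (0.2400 + 0.2379) / 0.0441
  = 14.8842 · 0.4779 / 0.0441
  = 161.30
Design effect: 2.3 × 161.30 = 370.98.
Adjust for 60% response: 370.98 / 0.60 = 618.30.
Round up → n = 619 per group.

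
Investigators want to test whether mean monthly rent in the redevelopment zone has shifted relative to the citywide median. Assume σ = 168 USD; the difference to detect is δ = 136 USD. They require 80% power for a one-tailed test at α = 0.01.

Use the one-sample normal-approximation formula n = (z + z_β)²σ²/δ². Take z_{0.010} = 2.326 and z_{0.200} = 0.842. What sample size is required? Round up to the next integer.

n = (z_α + z_β)² · σ² / δ²
  = (2.326 + 0.842)² · 168² / 136²
  = 10.0362 · 28224 / 18496
  = 15.31
Round up → n = 16.

n = 16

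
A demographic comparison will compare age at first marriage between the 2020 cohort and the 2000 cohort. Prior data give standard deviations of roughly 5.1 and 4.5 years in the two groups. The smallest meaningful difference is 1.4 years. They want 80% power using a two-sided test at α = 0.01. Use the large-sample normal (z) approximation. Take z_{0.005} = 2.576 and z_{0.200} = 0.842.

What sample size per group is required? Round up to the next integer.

n = (z_{α/2} + z_β)² · (σ₁² + σ₂²) / δ²
  = (2.576 + 0.842)² · (5.1² + 4.5² = 46.26) / 1.4²
  = 11.6827 · 46.26 / 1.96
  = 275.74
Round up → n = 276 per group.

n = 276 per group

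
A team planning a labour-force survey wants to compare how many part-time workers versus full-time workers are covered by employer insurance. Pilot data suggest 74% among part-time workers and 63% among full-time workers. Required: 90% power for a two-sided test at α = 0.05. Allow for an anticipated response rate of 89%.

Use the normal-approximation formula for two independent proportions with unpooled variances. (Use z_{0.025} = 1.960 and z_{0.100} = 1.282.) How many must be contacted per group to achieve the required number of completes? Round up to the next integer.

n = 416 per group

n = (z_{α/2} + z_β)² · [p₁(1−p₁) + p₂(1−p₂)] / (p₁ − p₂)²
  = (1.960 + 1.282)² · (0.74·0.26 + 0.63·0.37) / (0.11)²
  = (3.242)² · (0.1924 + 0.2331) / 0.0121
  = 10.5106 · 0.4255 / 0.0121
  = 369.61
Adjust for 89% response: 369.61 / 0.89 = 415.29.
Round up → n = 416 per group.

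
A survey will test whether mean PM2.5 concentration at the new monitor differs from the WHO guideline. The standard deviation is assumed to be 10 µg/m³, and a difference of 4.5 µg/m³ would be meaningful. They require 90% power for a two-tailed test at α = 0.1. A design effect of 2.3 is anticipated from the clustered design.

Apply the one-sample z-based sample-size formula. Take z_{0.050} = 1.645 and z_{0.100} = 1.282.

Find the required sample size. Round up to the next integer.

n = (z_{α/2} + z_β)² · σ² / δ²
  = (1.645 + 1.282)² · 10² / 4.5²
  = 8.5673 · 100 / 20.25
  = 42.31
Design effect: 2.3 × 42.31 = 97.31.
Round up → n = 98.

n = 98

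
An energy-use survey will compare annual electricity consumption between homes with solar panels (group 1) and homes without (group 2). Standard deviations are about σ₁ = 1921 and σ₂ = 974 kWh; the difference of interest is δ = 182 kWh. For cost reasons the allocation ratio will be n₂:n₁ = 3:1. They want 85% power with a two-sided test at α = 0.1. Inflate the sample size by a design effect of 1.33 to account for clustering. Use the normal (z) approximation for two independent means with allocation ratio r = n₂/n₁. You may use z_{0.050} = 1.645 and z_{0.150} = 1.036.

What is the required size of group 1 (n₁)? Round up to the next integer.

n₁ = 1157

n₁ = (z_{α/2} + z_β)² · (σ₁² + σ₂²/r) / δ²
   = (1.645 + 1.036)² · (1921² + 974²/3) / 182²
   = 7.1878 · (3690241 + 316225.3) / 33124
   = 7.1878 · 4006466.3 / 33124
   = 869.39
Design effect: 1.33 × 869.39 = 1156.28.
Round up → n₁ = 1157; n₂ = r·n₁ = 3 × 1157 = 3471.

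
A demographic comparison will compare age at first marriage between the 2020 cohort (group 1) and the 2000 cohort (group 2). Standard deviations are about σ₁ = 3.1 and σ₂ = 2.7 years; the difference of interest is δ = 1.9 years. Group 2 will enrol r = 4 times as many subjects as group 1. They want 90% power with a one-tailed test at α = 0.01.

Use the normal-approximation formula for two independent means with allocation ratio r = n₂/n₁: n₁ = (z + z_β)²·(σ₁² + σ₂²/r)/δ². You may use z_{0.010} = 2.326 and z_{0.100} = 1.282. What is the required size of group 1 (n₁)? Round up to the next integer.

n₁ = (z_α + z_β)² · (σ₁² + σ₂²/r) / δ²
   = (2.326 + 1.282)² · (3.1² + 2.7²/4) / 1.9²
   = 13.0177 · (9.61 + 1.8225) / 3.61
   = 13.0177 · 11.4325 / 3.61
   = 41.23
Round up → n₁ = 42; n₂ = r·n₁ = 4 × 42 = 168.

n₁ = 42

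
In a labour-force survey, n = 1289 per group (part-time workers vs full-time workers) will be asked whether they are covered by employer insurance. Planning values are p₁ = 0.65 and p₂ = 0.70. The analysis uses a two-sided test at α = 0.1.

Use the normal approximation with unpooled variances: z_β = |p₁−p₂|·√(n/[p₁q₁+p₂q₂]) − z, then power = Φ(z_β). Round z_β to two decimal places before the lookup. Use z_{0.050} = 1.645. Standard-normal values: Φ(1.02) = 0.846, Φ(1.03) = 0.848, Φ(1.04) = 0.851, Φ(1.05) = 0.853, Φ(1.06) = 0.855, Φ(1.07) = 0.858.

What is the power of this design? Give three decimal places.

z_β = |p₁−p₂|·√(n/[p₁q₁+p₂q₂]) − z_{α/2}
    = 0.05 · √(1289/0.4375) − 1.645
    = 0.05 · 54.2797 − 1.645
    = 2.7140 − 1.645 = 1.0690 → 1.07
Power = Φ(1.07) = 0.858.

Power ≈ 0.858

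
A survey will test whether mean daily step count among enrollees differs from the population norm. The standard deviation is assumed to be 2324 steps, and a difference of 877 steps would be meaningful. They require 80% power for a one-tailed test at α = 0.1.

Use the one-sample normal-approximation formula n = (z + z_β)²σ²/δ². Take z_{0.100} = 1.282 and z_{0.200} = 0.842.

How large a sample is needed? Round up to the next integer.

n = 32

n = (z_α + z_β)² · σ² / δ²
  = (1.282 + 0.842)² · 2324² / 877²
  = 4.5114 · 5400976 / 769129
  = 31.68
Round up → n = 32.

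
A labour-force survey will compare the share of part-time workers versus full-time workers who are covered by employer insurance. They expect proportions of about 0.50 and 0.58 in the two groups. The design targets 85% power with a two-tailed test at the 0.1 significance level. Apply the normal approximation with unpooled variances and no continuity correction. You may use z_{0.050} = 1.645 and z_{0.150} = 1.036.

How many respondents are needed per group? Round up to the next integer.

n = 555 per group

n = (z_{α/2} + z_β)² · [p₁(1−p₁) + p₂(1−p₂)] / (p₁ − p₂)²
  = (1.645 + 1.036)² · (0.50·0.50 + 0.58·0.42) / (-0.08)²
  = (2.681)² · (0.2500 + 0.2436) / 0.0064
  = 7.1878 · 0.4936 / 0.0064
  = 554.36
Round up → n = 555 per group.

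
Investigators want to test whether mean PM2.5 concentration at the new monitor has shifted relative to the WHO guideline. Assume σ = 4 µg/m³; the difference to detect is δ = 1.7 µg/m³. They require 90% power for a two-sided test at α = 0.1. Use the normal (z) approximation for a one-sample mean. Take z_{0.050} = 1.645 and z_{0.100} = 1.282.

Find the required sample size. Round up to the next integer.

n = 48

n = (z_{α/2} + z_β)² · σ² / δ²
  = (1.645 + 1.282)² · 4² / 1.7²
  = 8.5673 · 16 / 2.89
  = 47.43
Round up → n = 48.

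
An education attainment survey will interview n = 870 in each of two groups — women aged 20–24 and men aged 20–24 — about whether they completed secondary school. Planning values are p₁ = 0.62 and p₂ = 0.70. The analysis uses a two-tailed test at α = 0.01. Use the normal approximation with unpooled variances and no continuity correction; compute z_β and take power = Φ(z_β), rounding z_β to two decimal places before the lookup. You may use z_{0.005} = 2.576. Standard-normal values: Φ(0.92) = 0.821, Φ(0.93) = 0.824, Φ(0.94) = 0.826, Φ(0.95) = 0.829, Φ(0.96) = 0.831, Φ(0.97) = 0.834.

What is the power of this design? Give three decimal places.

z_β = |p₁−p₂|·√(n/[p₁q₁+p₂q₂]) − z_{α/2}
    = 0.08 · √(870/0.4456) − 2.576
    = 0.08 · 44.1862 − 2.576
    = 3.5349 − 2.576 = 0.9589 → 0.96
Power = Φ(0.96) = 0.831.

Power ≈ 0.831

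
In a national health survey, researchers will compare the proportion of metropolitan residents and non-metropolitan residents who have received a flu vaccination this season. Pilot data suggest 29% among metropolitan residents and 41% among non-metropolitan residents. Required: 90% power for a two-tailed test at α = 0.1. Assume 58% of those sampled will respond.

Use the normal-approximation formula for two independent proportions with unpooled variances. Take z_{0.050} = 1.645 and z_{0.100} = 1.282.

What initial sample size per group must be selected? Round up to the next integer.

n = (z_{α/2} + z_β)² · [p₁(1−p₁) + p₂(1−p₂)] / (p₁ − p₂)²
  = (1.645 + 1.282)² · (0.29·0.71 + 0.41·0.59) / (-0.12)²
  = (2.927)² · (0.2059 + 0.2419) / 0.0144
  = 8.5673 · 0.4478 / 0.0144
  = 266.42
Adjust for 58% response: 266.42 / 0.58 = 459.35.
Round up → n = 460 per group.

n = 460 per group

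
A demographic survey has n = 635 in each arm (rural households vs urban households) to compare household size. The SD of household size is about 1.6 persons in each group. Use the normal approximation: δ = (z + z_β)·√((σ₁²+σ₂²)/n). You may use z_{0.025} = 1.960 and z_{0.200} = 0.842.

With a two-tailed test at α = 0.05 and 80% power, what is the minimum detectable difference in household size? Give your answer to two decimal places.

Minimum detectable difference ≈ 0.25 persons

δ = (z_{α/2} + z_β) · √((σ₁²+σ₂²)/n)
  = (1.960 + 0.842) · √(5.12/635)
  = 2.802 · √0.00806
  = 2.802 · 0.0898
  = 0.2516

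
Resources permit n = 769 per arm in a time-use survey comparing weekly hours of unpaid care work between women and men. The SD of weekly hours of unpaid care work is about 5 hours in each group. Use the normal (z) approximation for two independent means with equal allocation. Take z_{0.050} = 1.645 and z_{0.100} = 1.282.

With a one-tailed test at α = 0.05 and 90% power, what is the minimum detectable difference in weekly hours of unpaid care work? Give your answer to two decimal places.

Minimum detectable difference ≈ 0.75 hours

δ = (z_α + z_β) · √((σ₁²+σ₂²)/n)
  = (1.645 + 1.282) · √(50/769)
  = 2.927 · √0.06502
  = 2.927 · 0.2550
  = 0.7464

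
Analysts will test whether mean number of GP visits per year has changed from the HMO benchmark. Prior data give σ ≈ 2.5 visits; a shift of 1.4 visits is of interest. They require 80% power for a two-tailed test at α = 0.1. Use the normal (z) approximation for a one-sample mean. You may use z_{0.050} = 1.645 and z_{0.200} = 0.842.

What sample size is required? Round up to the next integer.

n = 20

n = (z_{α/2} + z_β)² · σ² / δ²
  = (1.645 + 0.842)² · 2.5² / 1.4²
  = 6.1852 · 6.25 / 1.96
  = 19.72
Round up → n = 20.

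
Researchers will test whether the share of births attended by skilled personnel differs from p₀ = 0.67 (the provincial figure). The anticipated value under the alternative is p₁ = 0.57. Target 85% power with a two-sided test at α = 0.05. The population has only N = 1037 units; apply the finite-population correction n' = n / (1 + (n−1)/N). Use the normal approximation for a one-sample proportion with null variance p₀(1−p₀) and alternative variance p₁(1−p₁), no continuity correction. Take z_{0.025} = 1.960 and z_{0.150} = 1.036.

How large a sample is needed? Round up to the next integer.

n = [z_{α/2}·√(p₀q₀) + z_β·√(p₁q₁)]² / (p₁ − p₀)²
  = [1.960·√(0.67·0.33) + 1.036·√(0.57·0.43)]² / (-0.10)²
  = [1.960·0.4702 + 1.036·0.4951]² / 0.0100
  = [1.4345]² / 0.0100
  = 205.78
Finite-population correction (N = 1037): 205.78 / (1 + (205.78 − 1)/1037) = 171.85.
Round up → n = 172.

n = 172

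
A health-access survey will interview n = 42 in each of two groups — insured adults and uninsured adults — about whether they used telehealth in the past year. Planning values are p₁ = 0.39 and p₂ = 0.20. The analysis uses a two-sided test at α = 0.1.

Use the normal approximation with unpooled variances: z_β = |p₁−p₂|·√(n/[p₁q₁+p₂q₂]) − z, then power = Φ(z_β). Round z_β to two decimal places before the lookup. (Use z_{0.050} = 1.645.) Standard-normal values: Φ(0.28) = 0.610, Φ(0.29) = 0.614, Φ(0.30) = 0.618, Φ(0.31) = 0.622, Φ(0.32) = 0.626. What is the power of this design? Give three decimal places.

z_β = |p₁−p₂|·√(n/[p₁q₁+p₂q₂]) − z_{α/2}
    = 0.19 · √(42/0.3979) − 1.645
    = 0.19 · 10.2740 − 1.645
    = 1.9521 − 1.645 = 0.3071 → 0.31
Power = Φ(0.31) = 0.622.

Power ≈ 0.622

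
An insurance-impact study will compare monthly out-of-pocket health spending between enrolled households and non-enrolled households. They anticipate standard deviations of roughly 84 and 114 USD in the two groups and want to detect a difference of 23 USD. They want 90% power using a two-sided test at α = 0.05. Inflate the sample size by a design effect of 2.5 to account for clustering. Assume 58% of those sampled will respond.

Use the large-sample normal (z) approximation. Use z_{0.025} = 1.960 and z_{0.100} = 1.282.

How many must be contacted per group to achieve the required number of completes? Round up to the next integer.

n = 1718 per group

n = (z_{α/2} + z_β)² · (σ₁² + σ₂²) / δ²
  = (1.960 + 1.282)² · (84² + 114² = 20052) / 23²
  = 10.5106 · 20052 / 529
  = 398.41
Design effect: 2.5 × 398.41 = 996.02.
Adjust for 58% response: 996.02 / 0.58 = 1717.28.
Round up → n = 1718 per group.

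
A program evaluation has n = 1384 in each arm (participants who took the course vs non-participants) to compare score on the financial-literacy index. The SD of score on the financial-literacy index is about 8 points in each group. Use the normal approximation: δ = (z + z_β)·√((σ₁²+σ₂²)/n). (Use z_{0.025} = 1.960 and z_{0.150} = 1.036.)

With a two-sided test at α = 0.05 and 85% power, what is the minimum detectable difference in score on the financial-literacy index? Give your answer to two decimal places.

δ = (z_{α/2} + z_β) · √((σ₁²+σ₂²)/n)
  = (1.960 + 1.036) · √(128/1384)
  = 2.996 · √0.09249
  = 2.996 · 0.3041
  = 0.9111

Minimum detectable difference ≈ 0.91 points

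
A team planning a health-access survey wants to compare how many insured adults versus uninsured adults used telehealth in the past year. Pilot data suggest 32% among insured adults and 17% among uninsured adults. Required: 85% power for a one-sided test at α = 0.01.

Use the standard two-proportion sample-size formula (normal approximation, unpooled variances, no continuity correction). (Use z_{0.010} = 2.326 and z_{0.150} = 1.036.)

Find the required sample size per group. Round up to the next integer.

n = (z_α + z_β)² · [p₁(1−p₁) + p₂(1−p₂)] / (p₁ − p₂)²
  = (2.326 + 1.036)² · (0.32·0.68 + 0.17·0.83) / (0.15)²
  = (3.362)² · (0.2176 + 0.1411) / 0.0225
  = 11.3030 · 0.3587 / 0.0225
  = 180.20
Round up → n = 181 per group.

n = 181 per group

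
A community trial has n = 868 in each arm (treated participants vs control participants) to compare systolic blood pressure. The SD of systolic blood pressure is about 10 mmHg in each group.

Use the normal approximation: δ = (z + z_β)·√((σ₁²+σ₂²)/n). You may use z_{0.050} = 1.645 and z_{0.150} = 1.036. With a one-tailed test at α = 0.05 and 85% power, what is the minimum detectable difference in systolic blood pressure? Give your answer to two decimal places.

δ = (z_α + z_β) · √((σ₁²+σ₂²)/n)
  = (1.645 + 1.036) · √(200/868)
  = 2.681 · √0.23041
  = 2.681 · 0.4800
  = 1.2869

Minimum detectable difference ≈ 1.29 mmHg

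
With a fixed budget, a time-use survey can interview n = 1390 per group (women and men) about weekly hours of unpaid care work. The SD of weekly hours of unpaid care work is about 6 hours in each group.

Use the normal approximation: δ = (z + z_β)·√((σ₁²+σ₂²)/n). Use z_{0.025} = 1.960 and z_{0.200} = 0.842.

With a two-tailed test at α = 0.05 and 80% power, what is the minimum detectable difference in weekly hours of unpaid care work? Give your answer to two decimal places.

Minimum detectable difference ≈ 0.64 hours

δ = (z_{α/2} + z_β) · √((σ₁²+σ₂²)/n)
  = (1.960 + 0.842) · √(72/1390)
  = 2.802 · √0.0518
  = 2.802 · 0.2276
  = 0.6377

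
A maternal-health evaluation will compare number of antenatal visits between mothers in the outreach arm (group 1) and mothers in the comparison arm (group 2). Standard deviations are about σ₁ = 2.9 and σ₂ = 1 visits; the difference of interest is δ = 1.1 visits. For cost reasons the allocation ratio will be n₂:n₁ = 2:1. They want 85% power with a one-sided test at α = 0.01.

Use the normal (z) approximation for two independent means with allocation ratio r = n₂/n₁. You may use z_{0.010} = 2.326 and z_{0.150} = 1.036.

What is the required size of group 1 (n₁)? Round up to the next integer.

n₁ = 84

n₁ = (z_α + z_β)² · (σ₁² + σ₂²/r) / δ²
   = (2.326 + 1.036)² · (2.9² + 1²/2) / 1.1²
   = 11.3030 · (8.41 + 0.5) / 1.21
   = 11.3030 · 8.91 / 1.21
   = 83.23
Round up → n₁ = 84; n₂ = r·n₁ = 2 × 84 = 168.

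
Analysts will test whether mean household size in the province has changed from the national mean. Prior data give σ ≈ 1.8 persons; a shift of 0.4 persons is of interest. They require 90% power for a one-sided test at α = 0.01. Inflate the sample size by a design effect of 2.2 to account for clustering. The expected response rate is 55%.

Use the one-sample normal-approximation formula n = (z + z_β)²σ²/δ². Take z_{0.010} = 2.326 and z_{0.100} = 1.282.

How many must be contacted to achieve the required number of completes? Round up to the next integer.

n = (z_α + z_β)² · σ² / δ²
  = (2.326 + 1.282)² · 1.8² / 0.4²
  = 13.0177 · 3.24 / 0.16
  = 263.61
Design effect: 2.2 × 263.61 = 579.94.
Adjust for 55% response: 579.94 / 0.55 = 1054.43.
Round up → n = 1055.

n = 1055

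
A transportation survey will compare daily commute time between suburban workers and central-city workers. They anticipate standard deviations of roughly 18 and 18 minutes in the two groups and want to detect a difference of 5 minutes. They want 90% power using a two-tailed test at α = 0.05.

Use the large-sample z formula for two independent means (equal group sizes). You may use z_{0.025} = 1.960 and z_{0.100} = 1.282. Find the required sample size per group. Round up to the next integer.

n = 273 per group

n = (z_{α/2} + z_β)² · (σ₁² + σ₂²) / δ²
  = (1.960 + 1.282)² · (18² + 18² = 648) / 5²
  = 10.5106 · 648 / 25
  = 272.43
Round up → n = 273 per group.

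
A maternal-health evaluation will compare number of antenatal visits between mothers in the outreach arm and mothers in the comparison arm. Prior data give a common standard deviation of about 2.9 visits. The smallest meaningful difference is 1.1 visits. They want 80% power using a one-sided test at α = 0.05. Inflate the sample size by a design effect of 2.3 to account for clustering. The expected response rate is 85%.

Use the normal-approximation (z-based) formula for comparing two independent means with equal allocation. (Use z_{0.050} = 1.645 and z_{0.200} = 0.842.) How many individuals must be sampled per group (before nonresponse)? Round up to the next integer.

n = 233 per group

n = (z_α + z_β)² · (σ₁² + σ₂²) / δ²
  = (1.645 + 0.842)² · (2·2.9² = 16.82) / 1.1²
  = 6.1852 · 16.82 / 1.21
  = 85.98
Design effect: 2.3 × 85.98 = 197.75.
Adjust for 85% response: 197.75 / 0.85 = 232.65.
Round up → n = 233 per group.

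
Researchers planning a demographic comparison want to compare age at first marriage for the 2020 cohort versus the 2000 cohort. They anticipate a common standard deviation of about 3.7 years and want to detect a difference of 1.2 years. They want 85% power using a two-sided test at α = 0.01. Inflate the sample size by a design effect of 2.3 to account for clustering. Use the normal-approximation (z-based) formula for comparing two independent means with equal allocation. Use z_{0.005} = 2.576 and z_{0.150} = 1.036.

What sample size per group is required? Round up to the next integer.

n = (z_{α/2} + z_β)² · (σ₁² + σ₂²) / δ²
  = (2.576 + 1.036)² · (2·3.7² = 27.38) / 1.2²
  = 13.0465 · 27.38 / 1.44
  = 248.07
Design effect: 2.3 × 248.07 = 570.55.
Round up → n = 571 per group.

n = 571 per group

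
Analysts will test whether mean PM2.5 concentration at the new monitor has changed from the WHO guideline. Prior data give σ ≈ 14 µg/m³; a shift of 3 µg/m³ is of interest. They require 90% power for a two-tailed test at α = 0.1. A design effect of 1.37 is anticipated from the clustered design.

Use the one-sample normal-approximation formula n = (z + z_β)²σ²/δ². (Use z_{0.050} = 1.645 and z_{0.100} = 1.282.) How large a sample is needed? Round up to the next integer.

n = 256

n = (z_{α/2} + z_β)² · σ² / δ²
  = (1.645 + 1.282)² · 14² / 3²
  = 8.5673 · 196 / 9
  = 186.58
Design effect: 1.37 × 186.58 = 255.61.
Round up → n = 256.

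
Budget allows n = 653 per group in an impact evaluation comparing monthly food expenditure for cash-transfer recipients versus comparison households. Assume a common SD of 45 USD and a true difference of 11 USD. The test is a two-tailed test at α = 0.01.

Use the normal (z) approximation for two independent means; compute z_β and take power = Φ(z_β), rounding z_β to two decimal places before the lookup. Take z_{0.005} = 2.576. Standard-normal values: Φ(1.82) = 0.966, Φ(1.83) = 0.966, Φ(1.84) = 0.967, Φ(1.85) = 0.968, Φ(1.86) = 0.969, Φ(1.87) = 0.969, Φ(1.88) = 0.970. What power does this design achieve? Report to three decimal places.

Power ≈ 0.967

z_β = δ·√(n/(σ₁²+σ₂²)) − z_{α/2}
    = 11 · √(653/4050) − 2.576
    = 11 · 0.40154 − 2.576
    = 4.4169 − 2.576 = 1.8409 → 1.84
Power = Φ(1.84) = 0.967.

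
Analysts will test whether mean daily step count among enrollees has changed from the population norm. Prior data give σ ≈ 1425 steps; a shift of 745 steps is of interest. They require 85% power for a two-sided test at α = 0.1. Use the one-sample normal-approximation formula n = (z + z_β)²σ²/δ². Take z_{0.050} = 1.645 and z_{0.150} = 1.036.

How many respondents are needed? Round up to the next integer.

n = 27

n = (z_{α/2} + z_β)² · σ² / δ²
  = (1.645 + 1.036)² · 1425² / 745²
  = 7.1878 · 2030625 / 555025
  = 26.30
Round up → n = 27.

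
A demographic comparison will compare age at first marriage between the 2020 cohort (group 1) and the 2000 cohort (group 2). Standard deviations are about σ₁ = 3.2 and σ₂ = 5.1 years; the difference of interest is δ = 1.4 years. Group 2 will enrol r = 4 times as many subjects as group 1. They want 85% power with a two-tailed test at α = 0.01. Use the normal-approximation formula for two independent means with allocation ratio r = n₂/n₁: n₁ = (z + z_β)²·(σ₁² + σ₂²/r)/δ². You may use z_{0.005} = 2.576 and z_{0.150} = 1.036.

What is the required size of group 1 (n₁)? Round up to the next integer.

n₁ = (z_{α/2} + z_β)² · (σ₁² + σ₂²/r) / δ²
   = (2.576 + 1.036)² · (3.2² + 5.1²/4) / 1.4²
   = 13.0465 · (10.24 + 6.5025) / 1.96
   = 13.0465 · 16.7425 / 1.96
   = 111.44
Round up → n₁ = 112; n₂ = r·n₁ = 4 × 112 = 448.

n₁ = 112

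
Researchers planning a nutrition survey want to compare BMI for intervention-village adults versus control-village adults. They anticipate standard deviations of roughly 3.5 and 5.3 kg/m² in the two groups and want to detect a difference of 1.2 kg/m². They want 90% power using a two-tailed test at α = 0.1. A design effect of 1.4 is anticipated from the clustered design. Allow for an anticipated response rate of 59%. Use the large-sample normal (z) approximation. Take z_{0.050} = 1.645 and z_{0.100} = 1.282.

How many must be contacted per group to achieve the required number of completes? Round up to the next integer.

n = 570 per group

n = (z_{α/2} + z_β)² · (σ₁² + σ₂²) / δ²
  = (1.645 + 1.282)² · (3.5² + 5.3² = 40.34) / 1.2²
  = 8.5673 · 40.34 / 1.44
  = 240.00
Design effect: 1.4 × 240.00 = 336.01.
Adjust for 59% response: 336.01 / 0.59 = 569.50.
Round up → n = 570 per group.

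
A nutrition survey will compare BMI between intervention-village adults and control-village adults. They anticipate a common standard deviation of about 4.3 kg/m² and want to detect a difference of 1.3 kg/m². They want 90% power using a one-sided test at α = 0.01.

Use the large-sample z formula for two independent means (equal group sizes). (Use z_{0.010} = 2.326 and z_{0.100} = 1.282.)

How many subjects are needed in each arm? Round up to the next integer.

n = 285 per group

n = (z_α + z_β)² · (σ₁² + σ₂²) / δ²
  = (2.326 + 1.282)² · (2·4.3² = 36.98) / 1.3²
  = 13.0177 · 36.98 / 1.69
  = 284.85
Round up → n = 285 per group.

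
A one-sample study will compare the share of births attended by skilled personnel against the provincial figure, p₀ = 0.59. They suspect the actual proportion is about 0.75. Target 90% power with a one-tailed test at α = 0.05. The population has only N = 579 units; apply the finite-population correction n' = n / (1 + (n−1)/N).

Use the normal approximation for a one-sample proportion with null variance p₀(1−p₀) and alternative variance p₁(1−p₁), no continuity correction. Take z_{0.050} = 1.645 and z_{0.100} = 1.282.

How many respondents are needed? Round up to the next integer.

n = 65

n = [z_α·√(p₀q₀) + z_β·√(p₁q₁)]² / (p₁ − p₀)²
  = [1.645·√(0.59·0.41) + 1.282·√(0.75·0.25)]² / (0.16)²
  = [1.645·0.4918 + 1.282·0.4330]² / 0.0256
  = [1.3642]² / 0.0256
  = 72.70
Finite-population correction (N = 579): 72.70 / (1 + (72.70 − 1)/579) = 64.69.
Round up → n = 65.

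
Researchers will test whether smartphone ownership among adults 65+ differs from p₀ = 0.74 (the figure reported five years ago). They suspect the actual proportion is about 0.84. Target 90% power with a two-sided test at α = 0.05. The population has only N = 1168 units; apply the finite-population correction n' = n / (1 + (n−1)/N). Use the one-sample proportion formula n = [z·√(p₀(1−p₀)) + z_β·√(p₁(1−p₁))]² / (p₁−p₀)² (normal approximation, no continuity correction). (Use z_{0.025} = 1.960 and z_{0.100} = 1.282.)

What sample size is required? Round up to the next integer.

n = [z_{α/2}·√(p₀q₀) + z_β·√(p₁q₁)]² / (p₁ − p₀)²
  = [1.960·√(0.74·0.26) + 1.282·√(0.84·0.16)]² / (0.10)²
  = [1.960·0.4386 + 1.282·0.3666]² / 0.0100
  = [1.3297]² / 0.0100
  = 176.81
Finite-population correction (N = 1168): 176.81 / (1 + (176.81 − 1)/1168) = 153.68.
Round up → n = 154.

n = 154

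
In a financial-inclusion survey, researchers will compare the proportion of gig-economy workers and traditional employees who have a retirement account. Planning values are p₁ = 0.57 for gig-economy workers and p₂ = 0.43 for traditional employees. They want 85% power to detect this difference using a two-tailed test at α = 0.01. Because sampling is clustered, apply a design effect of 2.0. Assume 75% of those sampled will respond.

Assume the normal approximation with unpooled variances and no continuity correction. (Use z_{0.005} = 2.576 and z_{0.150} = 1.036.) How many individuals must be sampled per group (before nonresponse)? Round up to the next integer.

n = 871 per group

n = (z_{α/2} + z_β)² · [p₁(1−p₁) + p₂(1−p₂)] / (p₁ − p₂)²
  = (2.576 + 1.036)² · (0.57·0.43 + 0.43·0.57) / (0.14)²
  = (3.612)² · (0.2451 + 0.2451) / 0.0196
  = 13.0465 · 0.4902 / 0.0196
  = 326.30
Design effect: 2.0 × 326.30 = 652.59.
Adjust for 75% response: 652.59 / 0.75 = 870.12.
Round up → n = 871 per group.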